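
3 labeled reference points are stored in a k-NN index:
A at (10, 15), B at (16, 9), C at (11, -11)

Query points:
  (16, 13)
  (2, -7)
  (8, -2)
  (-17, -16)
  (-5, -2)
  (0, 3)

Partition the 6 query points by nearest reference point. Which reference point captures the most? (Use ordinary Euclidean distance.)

(16, 13) — d² to each: A:40, B:16, C:601 → nearest is B
(2, -7) — d² to each: A:548, B:452, C:97 → nearest is C
(8, -2) — d² to each: A:293, B:185, C:90 → nearest is C
(-17, -16) — d² to each: A:1690, B:1714, C:809 → nearest is C
(-5, -2) — d² to each: A:514, B:562, C:337 → nearest is C
(0, 3) — d² to each: A:244, B:292, C:317 → nearest is A
Tally — A:1, B:1, C:4. C captures the most (4).

C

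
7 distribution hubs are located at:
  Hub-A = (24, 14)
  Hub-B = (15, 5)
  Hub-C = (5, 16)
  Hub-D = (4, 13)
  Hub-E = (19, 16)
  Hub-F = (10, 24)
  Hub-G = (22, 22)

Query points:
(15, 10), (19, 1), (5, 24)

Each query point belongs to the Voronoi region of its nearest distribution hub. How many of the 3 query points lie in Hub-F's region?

1

(15, 10) — d² to each: Hub-A:97, Hub-B:25, Hub-C:136, Hub-D:130, Hub-E:52, Hub-F:221, Hub-G:193 → nearest is Hub-B
(19, 1) — d² to each: Hub-A:194, Hub-B:32, Hub-C:421, Hub-D:369, Hub-E:225, Hub-F:610, Hub-G:450 → nearest is Hub-B
(5, 24) — d² to each: Hub-A:461, Hub-B:461, Hub-C:64, Hub-D:122, Hub-E:260, Hub-F:25, Hub-G:293 → nearest is Hub-F
1 of the 3 points has Hub-F as nearest.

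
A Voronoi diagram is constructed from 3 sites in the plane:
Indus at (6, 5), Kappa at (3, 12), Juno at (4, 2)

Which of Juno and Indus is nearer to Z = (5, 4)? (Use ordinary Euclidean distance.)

Compare squared distances:
d²(Z, Juno) = (5−4)² + (4−2)² = 1 + 4 = 5
d²(Z, Indus) = (5−6)² + (4−5)² = 1 + 1 = 2
5 > 2, so Indus is closer.

Indus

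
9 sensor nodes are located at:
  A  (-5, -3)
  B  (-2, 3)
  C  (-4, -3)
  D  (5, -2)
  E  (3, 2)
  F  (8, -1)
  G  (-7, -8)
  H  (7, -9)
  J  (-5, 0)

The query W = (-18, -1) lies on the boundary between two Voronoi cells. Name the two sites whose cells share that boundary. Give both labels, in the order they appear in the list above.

Squared distances from W to each site:
|WA|² = 169 + 4 = 173
|WB|² = 256 + 16 = 272
|WC|² = 196 + 4 = 200
|WD|² = 529 + 1 = 530
|WE|² = 441 + 9 = 450
|WF|² = 676 + 0 = 676
|WG|² = 121 + 49 = 170
|WH|² = 625 + 64 = 689
|WJ|² = 169 + 1 = 170
W is equidistant from G and J (both at squared distance 170), and every other site is strictly farther — so W lies on the G–J Voronoi edge.

G and J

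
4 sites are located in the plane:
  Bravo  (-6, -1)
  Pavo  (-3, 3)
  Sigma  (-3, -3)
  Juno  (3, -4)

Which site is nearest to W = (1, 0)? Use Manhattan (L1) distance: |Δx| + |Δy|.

d(W, Bravo) = |1−(-6)| + |0−(-1)| = 7 + 1 = 8
d(W, Pavo) = |1−(-3)| + |0−3| = 4 + 3 = 7
d(W, Sigma) = |1−(-3)| + |0−(-3)| = 4 + 3 = 7
d(W, Juno) = |1−3| + |0−(-4)| = 2 + 4 = 6
Minimum is at Juno.

Juno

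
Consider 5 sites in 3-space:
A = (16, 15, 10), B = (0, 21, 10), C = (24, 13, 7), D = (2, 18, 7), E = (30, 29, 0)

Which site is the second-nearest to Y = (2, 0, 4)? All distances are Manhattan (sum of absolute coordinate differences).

d(Y,A) = |2−16| + |0−15| + |4−10| = 14 + 15 + 6 = 35
d(Y,B) = |2−0| + |0−21| + |4−10| = 2 + 21 + 6 = 29
d(Y,C) = |2−24| + |0−13| + |4−7| = 22 + 13 + 3 = 38
d(Y,D) = |2−2| + |0−18| + |4−7| = 0 + 18 + 3 = 21
d(Y,E) = |2−30| + |0−29| + |4−0| = 28 + 29 + 4 = 61
Sorted ascending: D, B, A, … — the second-nearest is B.

B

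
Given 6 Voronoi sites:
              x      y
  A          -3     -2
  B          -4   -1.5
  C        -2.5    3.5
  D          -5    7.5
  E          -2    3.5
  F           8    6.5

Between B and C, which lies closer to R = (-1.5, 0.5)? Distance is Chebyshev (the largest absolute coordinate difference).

d(R,B) = max(2.5, 2) = 2.5
d(R,C) = max(1, 3) = 3
2.5 < 3, so B is closer.

B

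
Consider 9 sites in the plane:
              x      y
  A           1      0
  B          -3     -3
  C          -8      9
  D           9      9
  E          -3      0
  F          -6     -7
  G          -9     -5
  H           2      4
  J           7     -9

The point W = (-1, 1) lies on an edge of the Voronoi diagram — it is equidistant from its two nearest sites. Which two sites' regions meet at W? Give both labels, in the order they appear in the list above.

A and E

Squared distances from W to each site:
|WA|² = 4 + 1 = 5
|WB|² = 4 + 16 = 20
|WC|² = 49 + 64 = 113
|WD|² = 100 + 64 = 164
|WE|² = 4 + 1 = 5
|WF|² = 25 + 64 = 89
|WG|² = 64 + 36 = 100
|WH|² = 9 + 9 = 18
|WJ|² = 64 + 100 = 164
W is equidistant from A and E (both at squared distance 5), and every other site is strictly farther — so W lies on the A–E Voronoi edge.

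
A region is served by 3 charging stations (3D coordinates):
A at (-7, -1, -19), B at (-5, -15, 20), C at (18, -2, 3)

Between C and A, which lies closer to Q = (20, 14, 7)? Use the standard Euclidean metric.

C

Compare squared distances:
|QC|² = (20−18)² + (14−(-2))² + (7−3)² = 4 + 256 + 16 = 276
|QA|² = (20−(-7))² + (14−(-1))² + (7−(-19))² = 729 + 225 + 676 = 1630
276 < 1630, so C is closer.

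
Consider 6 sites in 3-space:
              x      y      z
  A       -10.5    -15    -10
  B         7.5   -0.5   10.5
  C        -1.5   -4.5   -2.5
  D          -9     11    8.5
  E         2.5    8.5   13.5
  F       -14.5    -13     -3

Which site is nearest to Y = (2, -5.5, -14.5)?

Since √ is increasing, it suffices to compare squared distances:
|YA|² = (2−(-10.5))² + (-5.5−(-15))² + (-14.5−(-10))² = 156.25 + 90.25 + 20.25 = 266.75
|YB|² = (2−7.5)² + (-5.5−(-0.5))² + (-14.5−10.5)² = 30.25 + 25 + 625 = 680.25
|YC|² = (2−(-1.5))² + (-5.5−(-4.5))² + (-14.5−(-2.5))² = 12.25 + 1 + 144 = 157.25
|YD|² = (2−(-9))² + (-5.5−11)² + (-14.5−8.5)² = 121 + 272.25 + 529 = 922.25
|YE|² = (2−2.5)² + (-5.5−8.5)² + (-14.5−13.5)² = 0.25 + 196 + 784 = 980.25
|YF|² = (2−(-14.5))² + (-5.5−(-13))² + (-14.5−(-3))² = 272.25 + 56.25 + 132.25 = 460.75
Minimum is at C.

C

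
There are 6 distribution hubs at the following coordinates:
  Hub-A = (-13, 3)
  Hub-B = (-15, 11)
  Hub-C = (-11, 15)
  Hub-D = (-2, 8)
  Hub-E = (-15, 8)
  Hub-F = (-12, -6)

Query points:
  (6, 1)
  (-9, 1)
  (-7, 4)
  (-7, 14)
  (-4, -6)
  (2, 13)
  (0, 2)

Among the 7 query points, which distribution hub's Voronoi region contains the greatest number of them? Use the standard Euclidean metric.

(6, 1) — d² to each: Hub-A:365, Hub-B:541, Hub-C:485, Hub-D:113, Hub-E:490, Hub-F:373 → nearest is Hub-D
(-9, 1) — d² to each: Hub-A:20, Hub-B:136, Hub-C:200, Hub-D:98, Hub-E:85, Hub-F:58 → nearest is Hub-A
(-7, 4) — d² to each: Hub-A:37, Hub-B:113, Hub-C:137, Hub-D:41, Hub-E:80, Hub-F:125 → nearest is Hub-A
(-7, 14) — d² to each: Hub-A:157, Hub-B:73, Hub-C:17, Hub-D:61, Hub-E:100, Hub-F:425 → nearest is Hub-C
(-4, -6) — d² to each: Hub-A:162, Hub-B:410, Hub-C:490, Hub-D:200, Hub-E:317, Hub-F:64 → nearest is Hub-F
(2, 13) — d² to each: Hub-A:325, Hub-B:293, Hub-C:173, Hub-D:41, Hub-E:314, Hub-F:557 → nearest is Hub-D
(0, 2) — d² to each: Hub-A:170, Hub-B:306, Hub-C:290, Hub-D:40, Hub-E:261, Hub-F:208 → nearest is Hub-D
Tally — Hub-A:2, Hub-C:1, Hub-D:3, Hub-F:1. Hub-D captures the most (3).

Hub-D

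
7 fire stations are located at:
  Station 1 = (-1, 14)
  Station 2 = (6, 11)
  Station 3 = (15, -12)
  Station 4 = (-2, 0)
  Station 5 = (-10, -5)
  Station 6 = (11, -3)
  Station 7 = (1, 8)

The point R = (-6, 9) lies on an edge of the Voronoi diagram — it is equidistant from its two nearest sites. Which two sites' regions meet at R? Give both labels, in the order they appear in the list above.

Station 1 and Station 7

Squared distances from R to each site:
d²(R, Station 1) = 25 + 25 = 50
d²(R, Station 2) = 144 + 4 = 148
d²(R, Station 3) = 441 + 441 = 882
d²(R, Station 4) = 16 + 81 = 97
d²(R, Station 5) = 16 + 196 = 212
d²(R, Station 6) = 289 + 144 = 433
d²(R, Station 7) = 49 + 1 = 50
R is equidistant from Station 1 and Station 7 (both at squared distance 50), and every other site is strictly farther — so R lies on the Station 1–Station 7 Voronoi edge.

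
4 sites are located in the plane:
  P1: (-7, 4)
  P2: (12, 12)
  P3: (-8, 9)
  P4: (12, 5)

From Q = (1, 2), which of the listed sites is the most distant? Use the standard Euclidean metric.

P2

Since √ is increasing, it suffices to compare squared distances:
|QP1|² = (1−(-7))² + (2−4)² = 64 + 4 = 68
|QP2|² = (1−12)² + (2−12)² = 121 + 100 = 221
|QP3|² = (1−(-8))² + (2−9)² = 81 + 49 = 130
|QP4|² = (1−12)² + (2−5)² = 121 + 9 = 130
The largest is to P2.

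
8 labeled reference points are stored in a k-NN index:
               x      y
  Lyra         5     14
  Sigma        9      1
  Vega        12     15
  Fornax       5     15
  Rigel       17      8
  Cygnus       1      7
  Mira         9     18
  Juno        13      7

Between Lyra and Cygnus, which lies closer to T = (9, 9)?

Lyra

Compare squared distances:
d²(T, Lyra) = (9−5)² + (9−14)² = 16 + 25 = 41
d²(T, Cygnus) = (9−1)² + (9−7)² = 64 + 4 = 68
41 < 68, so Lyra is closer.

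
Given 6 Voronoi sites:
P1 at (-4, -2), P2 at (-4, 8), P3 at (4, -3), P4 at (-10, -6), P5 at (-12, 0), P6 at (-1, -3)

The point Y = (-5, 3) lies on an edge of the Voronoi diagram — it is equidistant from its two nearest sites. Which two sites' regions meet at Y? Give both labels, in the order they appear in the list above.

Squared distances from Y to each site:
|YP1|² = (-5−(-4))² + (3−(-2))² = 1 + 25 = 26
|YP2|² = (-5−(-4))² + (3−8)² = 1 + 25 = 26
|YP3|² = (-5−4)² + (3−(-3))² = 81 + 36 = 117
|YP4|² = (-5−(-10))² + (3−(-6))² = 25 + 81 = 106
|YP5|² = (-5−(-12))² + (3−0)² = 49 + 9 = 58
|YP6|² = (-5−(-1))² + (3−(-3))² = 16 + 36 = 52
Y is equidistant from P1 and P2 (both at squared distance 26), and every other site is strictly farther — so Y lies on the P1–P2 Voronoi edge.

P1 and P2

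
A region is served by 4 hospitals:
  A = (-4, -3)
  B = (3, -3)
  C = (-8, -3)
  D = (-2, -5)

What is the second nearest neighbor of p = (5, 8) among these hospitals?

Compare squared distances (the ordering matches that of the actual distances):
|pA|² = (5−(-4))² + (8−(-3))² = 81 + 121 = 202
|pB|² = (5−3)² + (8−(-3))² = 4 + 121 = 125
|pC|² = (5−(-8))² + (8−(-3))² = 169 + 121 = 290
|pD|² = (5−(-2))² + (8−(-5))² = 49 + 169 = 218
Sorted ascending: B, A, D, … — the second-nearest is A.

A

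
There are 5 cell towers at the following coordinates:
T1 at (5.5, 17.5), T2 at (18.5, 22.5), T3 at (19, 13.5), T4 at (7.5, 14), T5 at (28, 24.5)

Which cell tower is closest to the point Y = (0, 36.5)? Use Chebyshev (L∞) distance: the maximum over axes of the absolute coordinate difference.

d(Y,T1) = max(5.5, 19) = 19
d(Y,T2) = max(18.5, 14) = 18.5
d(Y,T3) = max(19, 23) = 23
d(Y,T4) = max(7.5, 22.5) = 22.5
d(Y,T5) = max(28, 12) = 28
The smallest is to T2, so Y lies in the Voronoi region of T2.

T2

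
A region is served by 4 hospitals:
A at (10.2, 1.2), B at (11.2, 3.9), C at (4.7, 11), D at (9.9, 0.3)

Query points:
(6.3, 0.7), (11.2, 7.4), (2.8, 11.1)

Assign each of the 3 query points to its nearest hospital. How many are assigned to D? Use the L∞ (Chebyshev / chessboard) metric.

(6.3, 0.7) — d to each: A:3.9, B:4.9, C:10.3, D:3.6 → nearest is D
(11.2, 7.4) — d to each: A:6.2, B:3.5, C:6.5, D:7.1 → nearest is B
(2.8, 11.1) — d to each: A:9.9, B:8.4, C:1.9, D:10.8 → nearest is C
1 of the 3 points has D as nearest.

1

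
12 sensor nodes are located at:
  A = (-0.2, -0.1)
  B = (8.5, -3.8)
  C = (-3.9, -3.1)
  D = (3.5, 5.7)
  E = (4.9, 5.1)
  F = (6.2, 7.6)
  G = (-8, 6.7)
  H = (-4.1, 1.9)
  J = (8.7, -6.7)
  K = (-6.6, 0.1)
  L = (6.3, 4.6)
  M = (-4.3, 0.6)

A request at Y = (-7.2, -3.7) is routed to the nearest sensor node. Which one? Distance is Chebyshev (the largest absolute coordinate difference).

d(Y,A) = max(7, 3.6) = 7
d(Y,B) = max(15.7, 0.1) = 15.7
d(Y,C) = max(3.3, 0.6) = 3.3
d(Y,D) = max(10.7, 9.4) = 10.7
d(Y,E) = max(12.1, 8.8) = 12.1
d(Y,F) = max(13.4, 11.3) = 13.4
d(Y,G) = max(0.8, 10.4) = 10.4
d(Y,H) = max(3.1, 5.6) = 5.6
d(Y,J) = max(15.9, 3) = 15.9
d(Y,K) = max(0.6, 3.8) = 3.8
d(Y,L) = max(13.5, 8.3) = 13.5
d(Y,M) = max(2.9, 4.3) = 4.3
C is nearest.

C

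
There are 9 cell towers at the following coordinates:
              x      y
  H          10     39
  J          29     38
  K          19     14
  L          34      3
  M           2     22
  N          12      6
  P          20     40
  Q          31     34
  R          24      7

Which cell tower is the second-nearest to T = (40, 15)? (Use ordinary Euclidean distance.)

R

Compare squared distances (the ordering matches that of the actual distances):
|TH|² = 900 + 576 = 1476
|TJ|² = 121 + 529 = 650
|TK|² = 441 + 1 = 442
|TL|² = 36 + 144 = 180
|TM|² = 1444 + 49 = 1493
|TN|² = 784 + 81 = 865
|TP|² = 400 + 625 = 1025
|TQ|² = 81 + 361 = 442
|TR|² = 256 + 64 = 320
Sorted ascending: L, R, K, … — the second-nearest is R.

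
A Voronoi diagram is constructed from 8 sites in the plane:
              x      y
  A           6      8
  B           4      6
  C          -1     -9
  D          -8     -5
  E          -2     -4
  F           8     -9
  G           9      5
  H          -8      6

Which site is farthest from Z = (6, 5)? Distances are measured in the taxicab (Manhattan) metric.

D

d(Z,A) = |6−6| + |5−8| = 0 + 3 = 3
d(Z,B) = |6−4| + |5−6| = 2 + 1 = 3
d(Z,C) = |6−(-1)| + |5−(-9)| = 7 + 14 = 21
d(Z,D) = |6−(-8)| + |5−(-5)| = 14 + 10 = 24
d(Z,E) = |6−(-2)| + |5−(-4)| = 8 + 9 = 17
d(Z,F) = |6−8| + |5−(-9)| = 2 + 14 = 16
d(Z,G) = |6−9| + |5−5| = 3 + 0 = 3
d(Z,H) = |6−(-8)| + |5−6| = 14 + 1 = 15
The largest is to D.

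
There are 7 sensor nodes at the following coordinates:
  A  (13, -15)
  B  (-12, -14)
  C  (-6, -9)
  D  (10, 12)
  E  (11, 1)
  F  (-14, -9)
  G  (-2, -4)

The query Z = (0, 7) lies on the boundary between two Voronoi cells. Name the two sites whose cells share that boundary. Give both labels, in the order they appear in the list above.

Squared distances from Z to each site:
|ZA|² = 169 + 484 = 653
|ZB|² = 144 + 441 = 585
|ZC|² = 36 + 256 = 292
|ZD|² = 100 + 25 = 125
|ZE|² = 121 + 36 = 157
|ZF|² = 196 + 256 = 452
|ZG|² = 4 + 121 = 125
Z is equidistant from D and G (both at squared distance 125), and every other site is strictly farther — so Z lies on the D–G Voronoi edge.

D and G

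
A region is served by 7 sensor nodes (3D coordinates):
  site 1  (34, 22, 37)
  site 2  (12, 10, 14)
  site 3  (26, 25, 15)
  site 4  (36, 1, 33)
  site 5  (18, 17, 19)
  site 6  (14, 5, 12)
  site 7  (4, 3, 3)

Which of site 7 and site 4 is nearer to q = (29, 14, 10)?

site 4

Compare squared distances:
d²(q, site 7) = (29−4)² + (14−3)² + (10−3)² = 625 + 121 + 49 = 795
d²(q, site 4) = (29−36)² + (14−1)² + (10−33)² = 49 + 169 + 529 = 747
795 > 747, so site 4 is closer.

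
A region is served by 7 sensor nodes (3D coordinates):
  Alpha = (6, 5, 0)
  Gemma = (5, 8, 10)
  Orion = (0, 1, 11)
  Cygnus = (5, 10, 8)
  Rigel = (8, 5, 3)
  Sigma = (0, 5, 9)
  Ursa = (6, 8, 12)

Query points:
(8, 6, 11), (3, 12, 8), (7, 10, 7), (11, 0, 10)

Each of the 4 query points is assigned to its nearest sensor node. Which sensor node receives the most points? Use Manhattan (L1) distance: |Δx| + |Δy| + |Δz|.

Cygnus

(8, 6, 11) — d to each: Alpha:14, Gemma:6, Orion:13, Cygnus:10, Rigel:9, Sigma:11, Ursa:5 → nearest is Ursa
(3, 12, 8) — d to each: Alpha:18, Gemma:8, Orion:17, Cygnus:4, Rigel:17, Sigma:11, Ursa:11 → nearest is Cygnus
(7, 10, 7) — d to each: Alpha:13, Gemma:7, Orion:20, Cygnus:3, Rigel:10, Sigma:14, Ursa:8 → nearest is Cygnus
(11, 0, 10) — d to each: Alpha:20, Gemma:14, Orion:13, Cygnus:18, Rigel:15, Sigma:17, Ursa:15 → nearest is Orion
Tally — Orion:1, Cygnus:2, Ursa:1. Cygnus captures the most (2).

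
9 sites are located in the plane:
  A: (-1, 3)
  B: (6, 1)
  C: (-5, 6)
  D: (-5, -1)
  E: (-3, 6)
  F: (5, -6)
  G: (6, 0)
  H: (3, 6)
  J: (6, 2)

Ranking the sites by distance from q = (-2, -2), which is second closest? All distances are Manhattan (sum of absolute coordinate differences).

d(q,A) = 1 + 5 = 6
d(q,B) = 8 + 3 = 11
d(q,C) = 3 + 8 = 11
d(q,D) = 3 + 1 = 4
d(q,E) = 1 + 8 = 9
d(q,F) = 7 + 4 = 11
d(q,G) = 8 + 2 = 10
d(q,H) = 5 + 8 = 13
d(q,J) = 8 + 4 = 12
Sorted ascending: D, A, E, … — the second-nearest is A.

A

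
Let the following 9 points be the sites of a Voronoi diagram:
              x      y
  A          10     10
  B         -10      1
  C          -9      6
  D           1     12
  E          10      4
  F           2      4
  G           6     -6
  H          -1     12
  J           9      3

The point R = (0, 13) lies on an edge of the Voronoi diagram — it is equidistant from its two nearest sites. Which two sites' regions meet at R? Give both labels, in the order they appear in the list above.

Squared distances from R to each site:
|RA|² = (0−10)² + (13−10)² = 100 + 9 = 109
|RB|² = (0−(-10))² + (13−1)² = 100 + 144 = 244
|RC|² = (0−(-9))² + (13−6)² = 81 + 49 = 130
|RD|² = (0−1)² + (13−12)² = 1 + 1 = 2
|RE|² = (0−10)² + (13−4)² = 100 + 81 = 181
|RF|² = (0−2)² + (13−4)² = 4 + 81 = 85
|RG|² = (0−6)² + (13−(-6))² = 36 + 361 = 397
|RH|² = (0−(-1))² + (13−12)² = 1 + 1 = 2
|RJ|² = (0−9)² + (13−3)² = 81 + 100 = 181
R is equidistant from D and H (both at squared distance 2), and every other site is strictly farther — so R lies on the D–H Voronoi edge.

D and H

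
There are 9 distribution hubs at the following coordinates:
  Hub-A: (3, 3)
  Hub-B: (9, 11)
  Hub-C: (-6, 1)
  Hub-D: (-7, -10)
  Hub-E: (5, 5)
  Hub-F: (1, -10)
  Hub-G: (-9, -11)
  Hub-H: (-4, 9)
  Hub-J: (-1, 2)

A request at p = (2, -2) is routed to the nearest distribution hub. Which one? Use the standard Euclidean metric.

Squared Euclidean distances:
d²(p, Hub-A) = (2−3)² + (-2−3)² = 1 + 25 = 26
d²(p, Hub-B) = (2−9)² + (-2−11)² = 49 + 169 = 218
d²(p, Hub-C) = (2−(-6))² + (-2−1)² = 64 + 9 = 73
d²(p, Hub-D) = (2−(-7))² + (-2−(-10))² = 81 + 64 = 145
d²(p, Hub-E) = (2−5)² + (-2−5)² = 9 + 49 = 58
d²(p, Hub-F) = (2−1)² + (-2−(-10))² = 1 + 64 = 65
d²(p, Hub-G) = (2−(-9))² + (-2−(-11))² = 121 + 81 = 202
d²(p, Hub-H) = (2−(-4))² + (-2−9)² = 36 + 121 = 157
d²(p, Hub-J) = (2−(-1))² + (-2−2)² = 9 + 16 = 25
Hub-J is nearest.

Hub-J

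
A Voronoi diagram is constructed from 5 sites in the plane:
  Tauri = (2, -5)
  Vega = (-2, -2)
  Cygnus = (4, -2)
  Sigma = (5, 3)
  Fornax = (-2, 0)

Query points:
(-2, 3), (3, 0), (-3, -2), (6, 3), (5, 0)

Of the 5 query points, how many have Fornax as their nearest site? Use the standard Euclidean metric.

1

(-2, 3) — d² to each: Tauri:80, Vega:25, Cygnus:61, Sigma:49, Fornax:9 → nearest is Fornax
(3, 0) — d² to each: Tauri:26, Vega:29, Cygnus:5, Sigma:13, Fornax:25 → nearest is Cygnus
(-3, -2) — d² to each: Tauri:34, Vega:1, Cygnus:49, Sigma:89, Fornax:5 → nearest is Vega
(6, 3) — d² to each: Tauri:80, Vega:89, Cygnus:29, Sigma:1, Fornax:73 → nearest is Sigma
(5, 0) — d² to each: Tauri:34, Vega:53, Cygnus:5, Sigma:9, Fornax:49 → nearest is Cygnus
1 of the 5 points has Fornax as nearest.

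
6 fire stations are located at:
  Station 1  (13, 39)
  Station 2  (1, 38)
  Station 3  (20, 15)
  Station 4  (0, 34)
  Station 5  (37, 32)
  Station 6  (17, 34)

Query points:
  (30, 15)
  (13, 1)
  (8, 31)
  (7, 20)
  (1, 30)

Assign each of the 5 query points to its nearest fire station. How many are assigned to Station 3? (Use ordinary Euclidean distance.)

3

(30, 15) — d² to each: Station 1:865, Station 2:1370, Station 3:100, Station 4:1261, Station 5:338, Station 6:530 → nearest is Station 3
(13, 1) — d² to each: Station 1:1444, Station 2:1513, Station 3:245, Station 4:1258, Station 5:1537, Station 6:1105 → nearest is Station 3
(8, 31) — d² to each: Station 1:89, Station 2:98, Station 3:400, Station 4:73, Station 5:842, Station 6:90 → nearest is Station 4
(7, 20) — d² to each: Station 1:397, Station 2:360, Station 3:194, Station 4:245, Station 5:1044, Station 6:296 → nearest is Station 3
(1, 30) — d² to each: Station 1:225, Station 2:64, Station 3:586, Station 4:17, Station 5:1300, Station 6:272 → nearest is Station 4
3 of the 5 points have Station 3 as nearest.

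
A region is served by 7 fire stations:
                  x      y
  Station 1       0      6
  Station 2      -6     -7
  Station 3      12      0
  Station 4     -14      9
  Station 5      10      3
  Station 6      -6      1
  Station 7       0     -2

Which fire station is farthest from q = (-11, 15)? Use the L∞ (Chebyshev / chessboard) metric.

d(q, Station 1) = max(11, 9) = 11
d(q, Station 2) = max(5, 22) = 22
d(q, Station 3) = max(23, 15) = 23
d(q, Station 4) = max(3, 6) = 6
d(q, Station 5) = max(21, 12) = 21
d(q, Station 6) = max(5, 14) = 14
d(q, Station 7) = max(11, 17) = 17
The largest is to Station 3.

Station 3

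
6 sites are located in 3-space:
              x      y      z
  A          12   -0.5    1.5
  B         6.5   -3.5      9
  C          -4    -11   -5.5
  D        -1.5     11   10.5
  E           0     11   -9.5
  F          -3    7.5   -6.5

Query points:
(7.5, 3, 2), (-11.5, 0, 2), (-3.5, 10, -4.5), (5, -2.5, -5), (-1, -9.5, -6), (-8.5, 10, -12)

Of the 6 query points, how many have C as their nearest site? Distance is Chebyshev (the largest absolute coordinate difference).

1

(7.5, 3, 2) — d to each: A:4.5, B:7, C:14, D:9, E:11.5, F:10.5 → nearest is A
(-11.5, 0, 2) — d to each: A:23.5, B:18, C:11, D:11, E:11.5, F:8.5 → nearest is F
(-3.5, 10, -4.5) — d to each: A:15.5, B:13.5, C:21, D:15, E:5, F:2.5 → nearest is F
(5, -2.5, -5) — d to each: A:7, B:14, C:9, D:15.5, E:13.5, F:10 → nearest is A
(-1, -9.5, -6) — d to each: A:13, B:15, C:3, D:20.5, E:20.5, F:17 → nearest is C
(-8.5, 10, -12) — d to each: A:20.5, B:21, C:21, D:22.5, E:8.5, F:5.5 → nearest is F
1 of the 6 points has C as nearest.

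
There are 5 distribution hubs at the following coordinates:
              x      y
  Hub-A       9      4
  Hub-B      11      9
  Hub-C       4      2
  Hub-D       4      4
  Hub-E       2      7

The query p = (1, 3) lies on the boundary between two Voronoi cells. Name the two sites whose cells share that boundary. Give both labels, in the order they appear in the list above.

Squared distances from p to each site:
d²(p, Hub-A) = 64 + 1 = 65
d²(p, Hub-B) = 100 + 36 = 136
d²(p, Hub-C) = 9 + 1 = 10
d²(p, Hub-D) = 9 + 1 = 10
d²(p, Hub-E) = 1 + 16 = 17
p is equidistant from Hub-C and Hub-D (both at squared distance 10), and every other site is strictly farther — so p lies on the Hub-C–Hub-D Voronoi edge.

Hub-C and Hub-D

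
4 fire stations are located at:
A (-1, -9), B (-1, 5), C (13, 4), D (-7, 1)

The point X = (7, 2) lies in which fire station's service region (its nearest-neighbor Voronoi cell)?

C

Squared Euclidean distances:
|XA|² = (7−(-1))² + (2−(-9))² = 64 + 121 = 185
|XB|² = (7−(-1))² + (2−5)² = 64 + 9 = 73
|XC|² = (7−13)² + (2−4)² = 36 + 4 = 40
|XD|² = (7−(-7))² + (2−1)² = 196 + 1 = 197
Minimum is at C.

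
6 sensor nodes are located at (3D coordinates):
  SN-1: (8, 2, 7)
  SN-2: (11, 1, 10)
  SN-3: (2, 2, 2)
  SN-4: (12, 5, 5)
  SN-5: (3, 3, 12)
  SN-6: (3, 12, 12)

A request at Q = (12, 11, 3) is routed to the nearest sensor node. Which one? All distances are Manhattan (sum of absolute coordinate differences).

d(Q, SN-1) = 4 + 9 + 4 = 17
d(Q, SN-2) = 1 + 10 + 7 = 18
d(Q, SN-3) = 10 + 9 + 1 = 20
d(Q, SN-4) = 0 + 6 + 2 = 8
d(Q, SN-5) = 9 + 8 + 9 = 26
d(Q, SN-6) = 9 + 1 + 9 = 19
SN-4 is nearest.

SN-4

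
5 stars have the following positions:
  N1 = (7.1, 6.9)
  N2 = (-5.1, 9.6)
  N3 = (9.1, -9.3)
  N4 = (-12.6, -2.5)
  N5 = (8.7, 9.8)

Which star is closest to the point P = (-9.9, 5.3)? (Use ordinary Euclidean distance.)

Compare squared distances (the ordering matches that of the actual distances):
|PN1|² = 289 + 2.56 = 291.56
|PN2|² = 23.04 + 18.49 = 41.53
|PN3|² = 361 + 213.16 = 574.16
|PN4|² = 7.29 + 60.84 = 68.13
|PN5|² = 345.96 + 20.25 = 366.21
Minimum is at N2.

N2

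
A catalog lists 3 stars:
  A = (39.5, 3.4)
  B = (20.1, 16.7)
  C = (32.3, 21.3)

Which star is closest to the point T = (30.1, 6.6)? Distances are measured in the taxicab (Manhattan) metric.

A

d(T,A) = |30.1−39.5| + |6.6−3.4| = 9.4 + 3.2 = 12.6
d(T,B) = |30.1−20.1| + |6.6−16.7| = 10 + 10.1 = 20.1
d(T,C) = |30.1−32.3| + |6.6−21.3| = 2.2 + 14.7 = 16.9
The smallest is to A, so T lies in the Voronoi region of A.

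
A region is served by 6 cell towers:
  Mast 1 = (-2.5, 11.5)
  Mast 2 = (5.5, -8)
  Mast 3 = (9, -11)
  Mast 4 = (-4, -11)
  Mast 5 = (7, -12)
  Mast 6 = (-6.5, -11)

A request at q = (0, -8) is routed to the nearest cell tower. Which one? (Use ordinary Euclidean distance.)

Mast 4

Since √ is increasing, it suffices to compare squared distances:
d²(q, Mast 1) = 6.25 + 380.25 = 386.5
d²(q, Mast 2) = 30.25 + 0 = 30.25
d²(q, Mast 3) = 81 + 9 = 90
d²(q, Mast 4) = 16 + 9 = 25
d²(q, Mast 5) = 49 + 16 = 65
d²(q, Mast 6) = 42.25 + 9 = 51.25
The smallest is to Mast 4, so q lies in the Voronoi region of Mast 4.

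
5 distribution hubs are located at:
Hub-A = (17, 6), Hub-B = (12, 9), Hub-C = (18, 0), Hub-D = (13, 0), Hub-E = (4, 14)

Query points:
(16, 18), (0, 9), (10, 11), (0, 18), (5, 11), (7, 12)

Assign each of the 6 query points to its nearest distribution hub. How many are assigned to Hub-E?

4

(16, 18) — d² to each: Hub-A:145, Hub-B:97, Hub-C:328, Hub-D:333, Hub-E:160 → nearest is Hub-B
(0, 9) — d² to each: Hub-A:298, Hub-B:144, Hub-C:405, Hub-D:250, Hub-E:41 → nearest is Hub-E
(10, 11) — d² to each: Hub-A:74, Hub-B:8, Hub-C:185, Hub-D:130, Hub-E:45 → nearest is Hub-B
(0, 18) — d² to each: Hub-A:433, Hub-B:225, Hub-C:648, Hub-D:493, Hub-E:32 → nearest is Hub-E
(5, 11) — d² to each: Hub-A:169, Hub-B:53, Hub-C:290, Hub-D:185, Hub-E:10 → nearest is Hub-E
(7, 12) — d² to each: Hub-A:136, Hub-B:34, Hub-C:265, Hub-D:180, Hub-E:13 → nearest is Hub-E
4 of the 6 points have Hub-E as nearest.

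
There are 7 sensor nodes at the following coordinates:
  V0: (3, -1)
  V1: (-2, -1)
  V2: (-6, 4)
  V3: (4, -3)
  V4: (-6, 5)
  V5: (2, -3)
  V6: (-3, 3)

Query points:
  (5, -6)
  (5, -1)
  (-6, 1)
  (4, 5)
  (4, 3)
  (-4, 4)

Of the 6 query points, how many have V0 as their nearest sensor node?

(5, -6) — d² to each: V0:29, V1:74, V2:221, V3:10, V4:242, V5:18, V6:145 → nearest is V3
(5, -1) — d² to each: V0:4, V1:49, V2:146, V3:5, V4:157, V5:13, V6:80 → nearest is V0
(-6, 1) — d² to each: V0:85, V1:20, V2:9, V3:116, V4:16, V5:80, V6:13 → nearest is V2
(4, 5) — d² to each: V0:37, V1:72, V2:101, V3:64, V4:100, V5:68, V6:53 → nearest is V0
(4, 3) — d² to each: V0:17, V1:52, V2:101, V3:36, V4:104, V5:40, V6:49 → nearest is V0
(-4, 4) — d² to each: V0:74, V1:29, V2:4, V3:113, V4:5, V5:85, V6:2 → nearest is V6
3 of the 6 points have V0 as nearest.

3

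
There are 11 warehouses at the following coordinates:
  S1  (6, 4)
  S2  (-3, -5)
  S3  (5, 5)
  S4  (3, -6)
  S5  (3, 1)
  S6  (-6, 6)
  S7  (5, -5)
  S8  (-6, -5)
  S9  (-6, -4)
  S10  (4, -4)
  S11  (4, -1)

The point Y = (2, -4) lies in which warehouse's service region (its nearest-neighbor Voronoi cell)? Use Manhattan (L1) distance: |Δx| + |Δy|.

d(Y,S1) = 4 + 8 = 12
d(Y,S2) = 5 + 1 = 6
d(Y,S3) = 3 + 9 = 12
d(Y,S4) = 1 + 2 = 3
d(Y,S5) = 1 + 5 = 6
d(Y,S6) = 8 + 10 = 18
d(Y,S7) = 3 + 1 = 4
d(Y,S8) = 8 + 1 = 9
d(Y,S9) = 8 + 0 = 8
d(Y, S10) = 2 + 0 = 2
d(Y, S11) = 2 + 3 = 5
The smallest is to S10, so Y lies in the Voronoi region of S10.

S10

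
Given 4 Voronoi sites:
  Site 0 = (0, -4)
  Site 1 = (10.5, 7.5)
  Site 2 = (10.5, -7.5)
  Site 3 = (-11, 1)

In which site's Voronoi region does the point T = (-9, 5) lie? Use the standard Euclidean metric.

Squared Euclidean distances:
d²(T, Site 0) = (-9−0)² + (5−(-4))² = 81 + 81 = 162
d²(T, Site 1) = (-9−10.5)² + (5−7.5)² = 380.25 + 6.25 = 386.5
d²(T, Site 2) = (-9−10.5)² + (5−(-7.5))² = 380.25 + 156.25 = 536.5
d²(T, Site 3) = (-9−(-11))² + (5−1)² = 4 + 16 = 20
Site 3 is nearest.

Site 3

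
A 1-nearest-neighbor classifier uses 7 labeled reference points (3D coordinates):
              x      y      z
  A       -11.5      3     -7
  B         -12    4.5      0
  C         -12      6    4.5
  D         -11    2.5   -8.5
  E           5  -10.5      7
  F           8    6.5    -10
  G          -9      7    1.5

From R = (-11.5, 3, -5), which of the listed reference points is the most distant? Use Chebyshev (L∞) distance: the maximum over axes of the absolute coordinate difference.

F

d(R,A) = max(0, 0, 2) = 2
d(R,B) = max(0.5, 1.5, 5) = 5
d(R,C) = max(0.5, 3, 9.5) = 9.5
d(R,D) = max(0.5, 0.5, 3.5) = 3.5
d(R,E) = max(16.5, 13.5, 12) = 16.5
d(R,F) = max(19.5, 3.5, 5) = 19.5
d(R,G) = max(2.5, 4, 6.5) = 6.5
The largest is to F.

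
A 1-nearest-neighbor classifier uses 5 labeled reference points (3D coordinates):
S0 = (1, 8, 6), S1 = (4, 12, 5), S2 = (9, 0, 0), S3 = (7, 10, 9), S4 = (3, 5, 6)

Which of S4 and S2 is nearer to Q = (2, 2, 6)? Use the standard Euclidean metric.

Compare squared distances:
|QS4|² = (2−3)² + (2−5)² + (6−6)² = 1 + 9 + 0 = 10
|QS2|² = (2−9)² + (2−0)² + (6−0)² = 49 + 4 + 36 = 89
10 < 89, so S4 is closer.

S4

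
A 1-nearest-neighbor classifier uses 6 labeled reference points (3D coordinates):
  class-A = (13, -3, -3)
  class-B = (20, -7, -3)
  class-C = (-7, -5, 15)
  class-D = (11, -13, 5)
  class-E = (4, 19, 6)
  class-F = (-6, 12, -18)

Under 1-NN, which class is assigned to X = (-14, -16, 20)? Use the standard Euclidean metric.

Compare squared distances (the ordering matches that of the actual distances):
d²(X, class-A) = (-14−13)² + (-16−(-3))² + (20−(-3))² = 729 + 169 + 529 = 1427
d²(X, class-B) = (-14−20)² + (-16−(-7))² + (20−(-3))² = 1156 + 81 + 529 = 1766
d²(X, class-C) = (-14−(-7))² + (-16−(-5))² + (20−15)² = 49 + 121 + 25 = 195
d²(X, class-D) = (-14−11)² + (-16−(-13))² + (20−5)² = 625 + 9 + 225 = 859
d²(X, class-E) = (-14−4)² + (-16−19)² + (20−6)² = 324 + 1225 + 196 = 1745
d²(X, class-F) = (-14−(-6))² + (-16−12)² + (20−(-18))² = 64 + 784 + 1444 = 2292
The smallest is to class-C, so X lies in the Voronoi region of class-C.

class-C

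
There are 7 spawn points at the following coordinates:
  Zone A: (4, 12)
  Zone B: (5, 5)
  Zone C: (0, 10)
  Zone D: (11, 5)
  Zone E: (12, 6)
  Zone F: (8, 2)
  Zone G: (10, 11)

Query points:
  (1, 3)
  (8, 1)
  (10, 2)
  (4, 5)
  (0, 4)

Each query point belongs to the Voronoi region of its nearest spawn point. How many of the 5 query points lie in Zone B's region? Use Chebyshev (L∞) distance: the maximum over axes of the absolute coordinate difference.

(1, 3) — d to each: Zone A:9, Zone B:4, Zone C:7, Zone D:10, Zone E:11, Zone F:7, Zone G:9 → nearest is Zone B
(8, 1) — d to each: Zone A:11, Zone B:4, Zone C:9, Zone D:4, Zone E:5, Zone F:1, Zone G:10 → nearest is Zone F
(10, 2) — d to each: Zone A:10, Zone B:5, Zone C:10, Zone D:3, Zone E:4, Zone F:2, Zone G:9 → nearest is Zone F
(4, 5) — d to each: Zone A:7, Zone B:1, Zone C:5, Zone D:7, Zone E:8, Zone F:4, Zone G:6 → nearest is Zone B
(0, 4) — d to each: Zone A:8, Zone B:5, Zone C:6, Zone D:11, Zone E:12, Zone F:8, Zone G:10 → nearest is Zone B
3 of the 5 points have Zone B as nearest.

3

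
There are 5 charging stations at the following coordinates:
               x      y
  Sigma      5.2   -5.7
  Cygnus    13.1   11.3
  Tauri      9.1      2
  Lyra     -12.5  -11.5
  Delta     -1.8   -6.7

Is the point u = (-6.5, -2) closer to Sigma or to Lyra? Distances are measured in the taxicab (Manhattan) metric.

Sigma

d(u, Sigma) = |-6.5−5.2| + |-2−(-5.7)| = 11.7 + 3.7 = 15.4
d(u, Lyra) = |-6.5−(-12.5)| + |-2−(-11.5)| = 6 + 9.5 = 15.5
15.4 < 15.5, so Sigma is closer.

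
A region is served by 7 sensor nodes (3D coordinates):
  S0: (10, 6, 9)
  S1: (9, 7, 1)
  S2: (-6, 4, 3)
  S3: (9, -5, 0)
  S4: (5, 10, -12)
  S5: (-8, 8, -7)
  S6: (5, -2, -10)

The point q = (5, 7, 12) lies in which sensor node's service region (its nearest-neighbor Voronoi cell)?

Since √ is increasing, it suffices to compare squared distances:
|qS0|² = 25 + 1 + 9 = 35
|qS1|² = 16 + 0 + 121 = 137
|qS2|² = 121 + 9 + 81 = 211
|qS3|² = 16 + 144 + 144 = 304
|qS4|² = 0 + 9 + 576 = 585
|qS5|² = 169 + 1 + 361 = 531
|qS6|² = 0 + 81 + 484 = 565
S0 is nearest.

S0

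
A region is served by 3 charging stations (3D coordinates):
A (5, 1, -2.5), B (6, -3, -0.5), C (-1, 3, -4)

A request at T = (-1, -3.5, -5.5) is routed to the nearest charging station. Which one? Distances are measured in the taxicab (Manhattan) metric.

C

d(T,A) = |-1−5| + |-3.5−1| + |-5.5−(-2.5)| = 6 + 4.5 + 3 = 13.5
d(T,B) = |-1−6| + |-3.5−(-3)| + |-5.5−(-0.5)| = 7 + 0.5 + 5 = 12.5
d(T,C) = |-1−(-1)| + |-3.5−3| + |-5.5−(-4)| = 0 + 6.5 + 1.5 = 8
The smallest is to C, so T lies in the Voronoi region of C.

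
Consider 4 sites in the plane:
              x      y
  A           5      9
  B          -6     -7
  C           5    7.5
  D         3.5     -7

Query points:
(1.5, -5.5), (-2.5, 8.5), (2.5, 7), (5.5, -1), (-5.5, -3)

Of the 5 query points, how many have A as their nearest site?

(1.5, -5.5) — d² to each: A:222.5, B:58.5, C:181.25, D:6.25 → nearest is D
(-2.5, 8.5) — d² to each: A:56.5, B:252.5, C:57.25, D:276.25 → nearest is A
(2.5, 7) — d² to each: A:10.25, B:268.25, C:6.5, D:197 → nearest is C
(5.5, -1) — d² to each: A:100.25, B:168.25, C:72.5, D:40 → nearest is D
(-5.5, -3) — d² to each: A:254.25, B:16.25, C:220.5, D:97 → nearest is B
1 of the 5 points has A as nearest.

1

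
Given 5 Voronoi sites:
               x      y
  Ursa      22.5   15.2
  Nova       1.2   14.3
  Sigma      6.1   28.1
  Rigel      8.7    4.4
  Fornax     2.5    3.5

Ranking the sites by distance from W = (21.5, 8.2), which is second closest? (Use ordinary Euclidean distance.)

Compare squared distances (the ordering matches that of the actual distances):
d²(W, Ursa) = (21.5−22.5)² + (8.2−15.2)² = 1 + 49 = 50
d²(W, Nova) = (21.5−1.2)² + (8.2−14.3)² = 412.09 + 37.21 = 449.3
d²(W, Sigma) = (21.5−6.1)² + (8.2−28.1)² = 237.16 + 396.01 = 633.17
d²(W, Rigel) = (21.5−8.7)² + (8.2−4.4)² = 163.84 + 14.44 = 178.28
d²(W, Fornax) = (21.5−2.5)² + (8.2−3.5)² = 361 + 22.09 = 383.09
Sorted ascending: Ursa, Rigel, Fornax, … — the second-nearest is Rigel.

Rigel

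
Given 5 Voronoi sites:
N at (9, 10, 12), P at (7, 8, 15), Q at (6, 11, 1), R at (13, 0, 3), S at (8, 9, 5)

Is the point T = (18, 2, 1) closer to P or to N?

Compare squared distances:
|TP|² = (18−7)² + (2−8)² + (1−15)² = 121 + 36 + 196 = 353
|TN|² = (18−9)² + (2−10)² + (1−12)² = 81 + 64 + 121 = 266
353 > 266, so N is closer.

N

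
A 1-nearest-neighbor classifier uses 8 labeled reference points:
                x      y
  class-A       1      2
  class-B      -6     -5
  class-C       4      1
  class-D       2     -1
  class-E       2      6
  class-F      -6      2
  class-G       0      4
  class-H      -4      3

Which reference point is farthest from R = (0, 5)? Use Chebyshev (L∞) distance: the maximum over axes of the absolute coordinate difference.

class-B

d(R, class-A) = max(1, 3) = 3
d(R, class-B) = max(6, 10) = 10
d(R, class-C) = max(4, 4) = 4
d(R, class-D) = max(2, 6) = 6
d(R, class-E) = max(2, 1) = 2
d(R, class-F) = max(6, 3) = 6
d(R, class-G) = max(0, 1) = 1
d(R, class-H) = max(4, 2) = 4
The largest is to class-B.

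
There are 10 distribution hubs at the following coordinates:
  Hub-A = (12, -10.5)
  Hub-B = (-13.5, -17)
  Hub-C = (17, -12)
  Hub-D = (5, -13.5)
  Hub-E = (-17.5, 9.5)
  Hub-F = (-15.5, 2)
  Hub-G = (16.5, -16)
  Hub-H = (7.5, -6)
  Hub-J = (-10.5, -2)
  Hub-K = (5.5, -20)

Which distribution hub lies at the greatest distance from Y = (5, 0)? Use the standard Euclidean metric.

Hub-B

Since √ is increasing, it suffices to compare squared distances:
d²(Y, Hub-A) = (5−12)² + (0−(-10.5))² = 49 + 110.25 = 159.25
d²(Y, Hub-B) = (5−(-13.5))² + (0−(-17))² = 342.25 + 289 = 631.25
d²(Y, Hub-C) = (5−17)² + (0−(-12))² = 144 + 144 = 288
d²(Y, Hub-D) = (5−5)² + (0−(-13.5))² = 0 + 182.25 = 182.25
d²(Y, Hub-E) = (5−(-17.5))² + (0−9.5)² = 506.25 + 90.25 = 596.5
d²(Y, Hub-F) = (5−(-15.5))² + (0−2)² = 420.25 + 4 = 424.25
d²(Y, Hub-G) = (5−16.5)² + (0−(-16))² = 132.25 + 256 = 388.25
d²(Y, Hub-H) = (5−7.5)² + (0−(-6))² = 6.25 + 36 = 42.25
d²(Y, Hub-J) = (5−(-10.5))² + (0−(-2))² = 240.25 + 4 = 244.25
d²(Y, Hub-K) = (5−5.5)² + (0−(-20))² = 0.25 + 400 = 400.25
The largest is to Hub-B.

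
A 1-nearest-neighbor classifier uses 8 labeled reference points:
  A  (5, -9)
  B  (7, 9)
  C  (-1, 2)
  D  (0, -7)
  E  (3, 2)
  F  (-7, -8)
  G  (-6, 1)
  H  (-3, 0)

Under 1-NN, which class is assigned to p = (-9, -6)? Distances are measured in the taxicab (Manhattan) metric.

F

d(p,A) = |-9−5| + |-6−(-9)| = 14 + 3 = 17
d(p,B) = |-9−7| + |-6−9| = 16 + 15 = 31
d(p,C) = |-9−(-1)| + |-6−2| = 8 + 8 = 16
d(p,D) = |-9−0| + |-6−(-7)| = 9 + 1 = 10
d(p,E) = |-9−3| + |-6−2| = 12 + 8 = 20
d(p,F) = |-9−(-7)| + |-6−(-8)| = 2 + 2 = 4
d(p,G) = |-9−(-6)| + |-6−1| = 3 + 7 = 10
d(p,H) = |-9−(-3)| + |-6−0| = 6 + 6 = 12
F is nearest.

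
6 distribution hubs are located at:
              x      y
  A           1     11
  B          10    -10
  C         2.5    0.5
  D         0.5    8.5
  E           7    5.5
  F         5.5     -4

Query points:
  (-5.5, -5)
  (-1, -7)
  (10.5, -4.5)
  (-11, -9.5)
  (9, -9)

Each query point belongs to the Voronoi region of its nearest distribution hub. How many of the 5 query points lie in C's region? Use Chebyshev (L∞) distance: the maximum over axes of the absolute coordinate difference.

2

(-5.5, -5) — d to each: A:16, B:15.5, C:8, D:13.5, E:12.5, F:11 → nearest is C
(-1, -7) — d to each: A:18, B:11, C:7.5, D:15.5, E:12.5, F:6.5 → nearest is F
(10.5, -4.5) — d to each: A:15.5, B:5.5, C:8, D:13, E:10, F:5 → nearest is F
(-11, -9.5) — d to each: A:20.5, B:21, C:13.5, D:18, E:18, F:16.5 → nearest is C
(9, -9) — d to each: A:20, B:1, C:9.5, D:17.5, E:14.5, F:5 → nearest is B
2 of the 5 points have C as nearest.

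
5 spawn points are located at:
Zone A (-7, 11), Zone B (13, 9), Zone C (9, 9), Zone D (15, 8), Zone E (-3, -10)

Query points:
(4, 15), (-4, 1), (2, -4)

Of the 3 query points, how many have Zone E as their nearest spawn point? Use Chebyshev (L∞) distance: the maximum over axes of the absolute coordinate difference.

(4, 15) — d to each: Zone A:11, Zone B:9, Zone C:6, Zone D:11, Zone E:25 → nearest is Zone C
(-4, 1) — d to each: Zone A:10, Zone B:17, Zone C:13, Zone D:19, Zone E:11 → nearest is Zone A
(2, -4) — d to each: Zone A:15, Zone B:13, Zone C:13, Zone D:13, Zone E:6 → nearest is Zone E
1 of the 3 points has Zone E as nearest.

1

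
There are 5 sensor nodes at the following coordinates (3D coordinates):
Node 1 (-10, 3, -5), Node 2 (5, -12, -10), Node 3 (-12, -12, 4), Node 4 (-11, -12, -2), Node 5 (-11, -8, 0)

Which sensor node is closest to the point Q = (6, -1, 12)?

Node 5

Since √ is increasing, it suffices to compare squared distances:
d²(Q, Node 1) = (6−(-10))² + (-1−3)² + (12−(-5))² = 256 + 16 + 289 = 561
d²(Q, Node 2) = (6−5)² + (-1−(-12))² + (12−(-10))² = 1 + 121 + 484 = 606
d²(Q, Node 3) = (6−(-12))² + (-1−(-12))² + (12−4)² = 324 + 121 + 64 = 509
d²(Q, Node 4) = (6−(-11))² + (-1−(-12))² + (12−(-2))² = 289 + 121 + 196 = 606
d²(Q, Node 5) = (6−(-11))² + (-1−(-8))² + (12−0)² = 289 + 49 + 144 = 482
The smallest is to Node 5, so Q lies in the Voronoi region of Node 5.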